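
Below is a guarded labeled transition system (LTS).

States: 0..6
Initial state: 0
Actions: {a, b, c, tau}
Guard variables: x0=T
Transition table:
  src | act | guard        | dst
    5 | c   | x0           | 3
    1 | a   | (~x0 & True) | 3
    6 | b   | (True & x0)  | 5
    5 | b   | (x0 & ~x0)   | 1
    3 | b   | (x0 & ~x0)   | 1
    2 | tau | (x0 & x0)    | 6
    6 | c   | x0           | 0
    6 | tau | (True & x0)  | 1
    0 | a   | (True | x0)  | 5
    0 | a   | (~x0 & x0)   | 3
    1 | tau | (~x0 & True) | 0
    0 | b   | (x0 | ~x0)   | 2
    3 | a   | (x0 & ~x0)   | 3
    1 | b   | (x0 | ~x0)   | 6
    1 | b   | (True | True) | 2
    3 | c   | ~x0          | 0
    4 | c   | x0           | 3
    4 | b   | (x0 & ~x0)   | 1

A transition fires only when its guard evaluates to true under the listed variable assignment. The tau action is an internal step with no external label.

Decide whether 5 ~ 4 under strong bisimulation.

Answer: BISIMILAR

Analysis:
Bisimulation quotient by refinement:
  P[0] = {{0,1,2,3,4,5,6}}
  P[1] = {{0},{1},{2},{3},{4,5},{6}}
6 equivalence class(es) (converged in 2)
[5]={4,5}  [4]={4,5}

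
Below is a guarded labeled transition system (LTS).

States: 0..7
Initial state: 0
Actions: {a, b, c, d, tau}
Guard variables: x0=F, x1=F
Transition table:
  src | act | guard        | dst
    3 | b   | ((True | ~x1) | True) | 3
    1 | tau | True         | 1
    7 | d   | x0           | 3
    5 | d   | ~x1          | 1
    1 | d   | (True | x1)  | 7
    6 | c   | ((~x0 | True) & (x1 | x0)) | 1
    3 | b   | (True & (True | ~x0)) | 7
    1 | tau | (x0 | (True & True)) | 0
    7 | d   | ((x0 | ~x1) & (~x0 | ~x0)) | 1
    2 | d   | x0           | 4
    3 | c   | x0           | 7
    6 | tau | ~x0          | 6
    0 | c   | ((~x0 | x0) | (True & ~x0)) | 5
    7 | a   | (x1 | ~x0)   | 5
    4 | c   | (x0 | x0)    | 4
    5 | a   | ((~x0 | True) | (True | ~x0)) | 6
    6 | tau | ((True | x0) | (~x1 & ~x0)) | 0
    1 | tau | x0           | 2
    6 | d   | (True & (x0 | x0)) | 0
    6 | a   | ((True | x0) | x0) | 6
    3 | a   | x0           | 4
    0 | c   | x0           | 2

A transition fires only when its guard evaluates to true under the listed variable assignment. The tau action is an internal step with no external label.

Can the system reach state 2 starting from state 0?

Answer: UNREACHABLE

Working:
Guard filter leaves 13 enabled edge(s).
L0 = {0}
L1 = {5}  cumulative {0,5}
L2 = {1,6}  cumulative {0,1,5,6}
L3 = {7}  cumulative {0,1,5,6,7}
Reachable = {0,1,5,6,7}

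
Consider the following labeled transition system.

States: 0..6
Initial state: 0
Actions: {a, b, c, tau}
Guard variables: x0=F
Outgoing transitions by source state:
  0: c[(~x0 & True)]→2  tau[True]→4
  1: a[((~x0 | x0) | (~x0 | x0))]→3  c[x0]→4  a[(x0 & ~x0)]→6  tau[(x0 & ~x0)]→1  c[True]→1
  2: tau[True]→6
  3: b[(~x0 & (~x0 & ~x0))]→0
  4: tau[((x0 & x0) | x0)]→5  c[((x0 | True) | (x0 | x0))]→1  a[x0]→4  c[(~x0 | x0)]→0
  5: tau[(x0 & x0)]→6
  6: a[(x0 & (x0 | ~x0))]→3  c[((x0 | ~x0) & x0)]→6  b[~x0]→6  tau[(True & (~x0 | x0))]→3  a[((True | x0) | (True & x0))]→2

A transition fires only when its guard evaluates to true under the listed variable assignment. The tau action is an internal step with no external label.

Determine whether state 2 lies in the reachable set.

Answer: REACHABLE

Analysis:
After dropping false guards: 11 live edges.
L0 = {0}
L1 = {2,4}  total {0,2,4}
L2 = {1,6}  total {0,1,2,4,6}
L3 = {3}  total {0,1,2,3,4,6}
Reachable = {0,1,2,3,4,6}
Path to 2: c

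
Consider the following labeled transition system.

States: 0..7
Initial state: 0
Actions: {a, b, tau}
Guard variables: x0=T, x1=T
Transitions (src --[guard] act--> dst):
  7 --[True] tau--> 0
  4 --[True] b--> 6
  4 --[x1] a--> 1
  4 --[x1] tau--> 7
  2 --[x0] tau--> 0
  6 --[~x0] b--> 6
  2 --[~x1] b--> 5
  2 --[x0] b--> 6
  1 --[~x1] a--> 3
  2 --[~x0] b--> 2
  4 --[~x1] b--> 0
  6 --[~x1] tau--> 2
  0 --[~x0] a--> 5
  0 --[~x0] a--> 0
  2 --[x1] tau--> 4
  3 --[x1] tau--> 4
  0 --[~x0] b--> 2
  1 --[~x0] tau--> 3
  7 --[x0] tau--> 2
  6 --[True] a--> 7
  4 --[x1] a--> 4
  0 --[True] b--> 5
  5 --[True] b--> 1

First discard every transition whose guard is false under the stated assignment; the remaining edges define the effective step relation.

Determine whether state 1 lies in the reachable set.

Answer: REACHABLE

Analysis:
After dropping false guards: 13 live edges.
depth 0: {0}
depth 1: {5}  total {0,5}
depth 2: {1}  total {0,1,5}
R = {0,1,5}
trace reaching 1: b·b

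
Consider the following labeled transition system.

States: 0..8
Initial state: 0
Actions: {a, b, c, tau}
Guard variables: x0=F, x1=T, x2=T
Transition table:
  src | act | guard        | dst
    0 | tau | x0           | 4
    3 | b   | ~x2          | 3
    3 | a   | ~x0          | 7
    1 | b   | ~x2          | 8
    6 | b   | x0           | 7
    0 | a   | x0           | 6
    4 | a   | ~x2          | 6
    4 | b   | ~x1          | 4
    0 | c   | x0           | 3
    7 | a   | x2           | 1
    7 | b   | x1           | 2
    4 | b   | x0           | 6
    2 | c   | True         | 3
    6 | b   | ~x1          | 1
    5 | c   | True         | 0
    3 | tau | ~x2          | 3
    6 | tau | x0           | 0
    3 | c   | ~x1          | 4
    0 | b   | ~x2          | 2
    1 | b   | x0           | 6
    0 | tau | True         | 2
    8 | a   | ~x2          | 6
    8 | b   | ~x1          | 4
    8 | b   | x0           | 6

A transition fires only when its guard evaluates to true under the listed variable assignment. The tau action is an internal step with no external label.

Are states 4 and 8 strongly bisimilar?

Compute ~ classes (split until stable):
  round 0: {{0,1,2,3,4,5,6,7,8}}
  round 1: {{0},{1,4,6,8},{2,5},{3},{7}}
  round 2: {{0},{1,4,6,8},{2},{3},{5},{7}}
6 equivalence class(es) (converged in 3)
4∈{1,4,6,8}, 8∈{1,4,6,8}

Answer: BISIMILAR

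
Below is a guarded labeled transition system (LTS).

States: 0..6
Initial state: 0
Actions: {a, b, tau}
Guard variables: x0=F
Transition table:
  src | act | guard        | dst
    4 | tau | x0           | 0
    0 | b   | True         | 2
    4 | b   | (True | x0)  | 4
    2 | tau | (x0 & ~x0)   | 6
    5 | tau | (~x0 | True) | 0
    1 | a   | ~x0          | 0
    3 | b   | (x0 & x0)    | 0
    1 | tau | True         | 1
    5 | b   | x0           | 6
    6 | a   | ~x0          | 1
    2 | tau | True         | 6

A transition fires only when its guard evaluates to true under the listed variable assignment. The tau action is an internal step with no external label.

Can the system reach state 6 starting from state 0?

Answer: REACHABLE

Working:
After dropping false guards: 7 live edges.
L0 = {0}
L1 = {2}  cumulative {0,2}
L2 = {6}  cumulative {0,2,6}
L3 = {1}  cumulative {0,1,2,6}
Reachable = {0,1,2,6}
trace reaching 6: b·tau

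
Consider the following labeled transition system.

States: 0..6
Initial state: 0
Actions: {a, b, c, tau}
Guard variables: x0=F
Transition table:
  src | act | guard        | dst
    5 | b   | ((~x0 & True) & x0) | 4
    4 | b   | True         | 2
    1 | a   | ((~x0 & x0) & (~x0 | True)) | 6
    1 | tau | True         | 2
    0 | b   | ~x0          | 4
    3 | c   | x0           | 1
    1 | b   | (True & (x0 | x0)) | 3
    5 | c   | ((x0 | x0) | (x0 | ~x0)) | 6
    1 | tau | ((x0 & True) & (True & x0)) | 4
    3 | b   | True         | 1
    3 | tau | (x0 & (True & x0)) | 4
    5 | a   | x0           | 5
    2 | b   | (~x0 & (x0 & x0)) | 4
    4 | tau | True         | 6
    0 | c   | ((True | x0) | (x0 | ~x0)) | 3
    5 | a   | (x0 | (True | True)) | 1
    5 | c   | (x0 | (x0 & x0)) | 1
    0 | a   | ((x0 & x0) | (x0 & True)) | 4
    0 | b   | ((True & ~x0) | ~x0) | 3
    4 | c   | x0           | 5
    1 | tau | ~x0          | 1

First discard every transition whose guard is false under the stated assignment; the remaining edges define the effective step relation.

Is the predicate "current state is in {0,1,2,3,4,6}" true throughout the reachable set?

Allowed set {0,1,2,3,4,6}
Reachable = {0,1,2,3,4,6}
  0: ✓
  1: ✓
  2: ✓
  3: ✓
  4: ✓
  6: ✓

Answer: INVARIANT HOLDS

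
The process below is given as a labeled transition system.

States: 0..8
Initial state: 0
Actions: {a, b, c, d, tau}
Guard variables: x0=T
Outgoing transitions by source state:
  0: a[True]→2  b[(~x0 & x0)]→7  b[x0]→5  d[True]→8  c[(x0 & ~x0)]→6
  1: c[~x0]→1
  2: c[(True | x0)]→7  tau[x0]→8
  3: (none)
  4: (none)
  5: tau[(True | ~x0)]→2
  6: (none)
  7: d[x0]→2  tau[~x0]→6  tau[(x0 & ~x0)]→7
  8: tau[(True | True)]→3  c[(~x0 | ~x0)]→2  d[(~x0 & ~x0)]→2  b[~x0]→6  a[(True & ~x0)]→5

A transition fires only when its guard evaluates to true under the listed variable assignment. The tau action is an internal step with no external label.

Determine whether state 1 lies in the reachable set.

After dropping false guards: 8 live edges.
depth 0: {0}
depth 1: {2,5,8}  cumulative {0,2,5,8}
depth 2: {3,7}  cumulative {0,2,3,5,7,8}
R = {0,2,3,5,7,8}

Answer: UNREACHABLE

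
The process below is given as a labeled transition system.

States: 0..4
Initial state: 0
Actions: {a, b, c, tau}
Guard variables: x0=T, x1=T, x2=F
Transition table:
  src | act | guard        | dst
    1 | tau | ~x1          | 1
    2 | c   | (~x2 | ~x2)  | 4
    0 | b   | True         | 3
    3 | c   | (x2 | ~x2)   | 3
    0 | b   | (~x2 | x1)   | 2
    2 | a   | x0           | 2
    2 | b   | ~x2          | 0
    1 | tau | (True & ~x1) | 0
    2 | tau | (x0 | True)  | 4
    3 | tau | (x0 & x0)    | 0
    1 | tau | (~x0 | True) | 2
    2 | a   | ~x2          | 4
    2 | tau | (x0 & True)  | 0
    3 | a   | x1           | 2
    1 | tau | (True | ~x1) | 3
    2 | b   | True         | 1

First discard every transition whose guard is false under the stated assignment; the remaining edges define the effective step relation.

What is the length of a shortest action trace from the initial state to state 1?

Answer: 2

Analysis:
Layered search for 1:
  Layer 0: {0}
  Layer 1: {2,3}
  Layer 2: {1,4}
first hit 1 at d=2 via b·b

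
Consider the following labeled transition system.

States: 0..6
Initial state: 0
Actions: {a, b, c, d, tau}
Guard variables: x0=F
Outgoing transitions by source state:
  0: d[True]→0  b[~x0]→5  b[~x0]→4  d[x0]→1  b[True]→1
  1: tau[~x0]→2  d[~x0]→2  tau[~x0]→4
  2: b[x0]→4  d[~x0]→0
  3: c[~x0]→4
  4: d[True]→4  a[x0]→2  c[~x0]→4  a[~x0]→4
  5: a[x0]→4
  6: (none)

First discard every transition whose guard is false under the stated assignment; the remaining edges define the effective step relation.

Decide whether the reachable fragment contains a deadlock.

Answer: DEADLOCK at state 5

Analysis:
Reach set: {0,1,2,4,5}
  0: b→1  b→4  b→5  d→0  [4 out]
  1: d→2  tau→2  tau→4  [3 out]
  2: d→0  [1 out]
  4: a→4  c→4  d→4  [3 out]
  5: ∅  [no exit]
trace reaching 5: b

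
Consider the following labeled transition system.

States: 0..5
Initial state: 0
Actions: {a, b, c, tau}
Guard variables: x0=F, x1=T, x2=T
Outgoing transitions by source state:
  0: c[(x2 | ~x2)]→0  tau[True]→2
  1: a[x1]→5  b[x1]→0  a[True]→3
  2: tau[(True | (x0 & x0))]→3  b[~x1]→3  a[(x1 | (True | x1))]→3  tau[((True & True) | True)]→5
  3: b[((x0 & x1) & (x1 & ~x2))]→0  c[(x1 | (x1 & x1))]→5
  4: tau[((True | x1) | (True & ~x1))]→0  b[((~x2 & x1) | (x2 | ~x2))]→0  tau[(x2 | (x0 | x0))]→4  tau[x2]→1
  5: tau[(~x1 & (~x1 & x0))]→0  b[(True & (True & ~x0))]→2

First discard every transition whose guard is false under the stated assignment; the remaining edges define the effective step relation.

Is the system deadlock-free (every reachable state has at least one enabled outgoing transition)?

Answer: DEADLOCK-FREE

Analysis:
Reachable = {0,2,3,5}
  0: c→0  tau→2  [deg 2]
  2: a→3  tau→3  tau→5  [deg 3]
  3: c→5  [deg 1]
  5: b→2  [deg 1]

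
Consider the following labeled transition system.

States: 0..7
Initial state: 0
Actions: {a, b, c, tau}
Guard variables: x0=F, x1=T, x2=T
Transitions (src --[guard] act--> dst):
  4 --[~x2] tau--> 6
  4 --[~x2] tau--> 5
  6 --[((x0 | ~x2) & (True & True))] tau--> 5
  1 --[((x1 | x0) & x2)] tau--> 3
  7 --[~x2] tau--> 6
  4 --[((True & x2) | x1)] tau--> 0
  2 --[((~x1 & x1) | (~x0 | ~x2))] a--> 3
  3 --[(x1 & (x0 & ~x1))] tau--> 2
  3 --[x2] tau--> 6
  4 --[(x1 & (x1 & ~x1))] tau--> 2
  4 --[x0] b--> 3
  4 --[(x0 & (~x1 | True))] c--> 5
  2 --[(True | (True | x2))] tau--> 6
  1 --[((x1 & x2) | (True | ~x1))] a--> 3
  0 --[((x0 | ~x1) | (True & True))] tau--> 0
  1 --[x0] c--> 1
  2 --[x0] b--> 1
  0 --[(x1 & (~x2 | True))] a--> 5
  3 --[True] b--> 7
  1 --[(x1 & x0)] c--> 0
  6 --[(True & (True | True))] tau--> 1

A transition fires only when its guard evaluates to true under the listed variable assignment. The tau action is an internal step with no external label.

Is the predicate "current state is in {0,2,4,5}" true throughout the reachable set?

Safe = {0,2,4,5}
Reachable = {0,5}
  0: ✓
  5: ✓

Answer: INVARIANT HOLDS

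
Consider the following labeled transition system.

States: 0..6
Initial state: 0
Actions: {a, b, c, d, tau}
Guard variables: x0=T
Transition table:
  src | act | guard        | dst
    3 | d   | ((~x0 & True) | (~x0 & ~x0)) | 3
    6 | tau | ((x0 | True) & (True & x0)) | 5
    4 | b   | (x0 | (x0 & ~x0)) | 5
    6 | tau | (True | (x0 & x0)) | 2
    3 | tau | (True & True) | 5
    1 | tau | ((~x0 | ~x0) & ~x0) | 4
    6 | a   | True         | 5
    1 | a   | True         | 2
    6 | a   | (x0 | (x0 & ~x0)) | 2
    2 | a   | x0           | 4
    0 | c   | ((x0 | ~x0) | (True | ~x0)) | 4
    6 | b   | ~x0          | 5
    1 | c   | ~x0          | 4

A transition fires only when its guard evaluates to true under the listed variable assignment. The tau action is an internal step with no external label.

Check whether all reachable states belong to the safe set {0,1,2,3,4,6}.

Safe = {0,1,2,3,4,6}
Reachable = {0,4,5}
  0: safe
  4: safe
  5: outside
reach 5 via c·b — violates

Answer: INVARIANT VIOLATED at state 5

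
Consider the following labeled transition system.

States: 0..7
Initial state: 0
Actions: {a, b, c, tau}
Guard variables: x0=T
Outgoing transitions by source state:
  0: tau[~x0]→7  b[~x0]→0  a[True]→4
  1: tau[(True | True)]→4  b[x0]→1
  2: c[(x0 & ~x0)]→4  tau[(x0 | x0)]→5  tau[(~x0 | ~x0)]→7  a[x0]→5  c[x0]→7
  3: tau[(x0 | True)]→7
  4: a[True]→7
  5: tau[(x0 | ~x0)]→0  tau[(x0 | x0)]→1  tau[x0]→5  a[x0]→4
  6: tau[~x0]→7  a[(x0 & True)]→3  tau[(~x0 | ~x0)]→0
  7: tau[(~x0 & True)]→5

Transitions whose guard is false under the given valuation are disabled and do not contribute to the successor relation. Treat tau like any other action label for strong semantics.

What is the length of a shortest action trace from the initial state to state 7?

Answer: 2

Analysis:
Layered search for 7:
  depth 0: {0}
  depth 1: {4}
  depth 2: {7}
first hit 7 at d=2 via a·a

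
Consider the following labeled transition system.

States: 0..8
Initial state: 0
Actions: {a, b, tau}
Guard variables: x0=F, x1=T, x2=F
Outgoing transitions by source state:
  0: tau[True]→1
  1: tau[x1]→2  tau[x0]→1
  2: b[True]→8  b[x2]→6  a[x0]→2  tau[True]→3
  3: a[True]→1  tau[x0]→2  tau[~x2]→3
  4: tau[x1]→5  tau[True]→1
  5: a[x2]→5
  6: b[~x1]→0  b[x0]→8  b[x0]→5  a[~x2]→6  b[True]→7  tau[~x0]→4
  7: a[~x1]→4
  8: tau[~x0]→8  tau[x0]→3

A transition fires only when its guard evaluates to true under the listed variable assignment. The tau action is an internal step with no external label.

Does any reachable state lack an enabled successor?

Reach set: {0,1,2,3,8}
  0: tau→1  [deg 1]
  1: tau→2  [deg 1]
  2: b→8  tau→3  [deg 2]
  3: a→1  tau→3  [deg 2]
  8: tau→8  [deg 1]

Answer: DEADLOCK-FREE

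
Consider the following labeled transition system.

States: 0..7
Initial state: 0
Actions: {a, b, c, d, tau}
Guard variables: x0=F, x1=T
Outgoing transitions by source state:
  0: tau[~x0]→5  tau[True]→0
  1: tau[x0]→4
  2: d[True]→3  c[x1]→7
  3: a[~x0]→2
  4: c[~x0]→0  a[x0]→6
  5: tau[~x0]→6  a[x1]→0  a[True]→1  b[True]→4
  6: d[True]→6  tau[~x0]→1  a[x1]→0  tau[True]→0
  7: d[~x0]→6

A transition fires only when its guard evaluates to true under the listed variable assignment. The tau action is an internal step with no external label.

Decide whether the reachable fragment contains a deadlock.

Reach set: {0,1,4,5,6}
  0: tau→0  tau→5  [2 out]
  1: ∅  [STUCK]
  4: c→0  [1 out]
  5: a→0  a→1  b→4  tau→6  [4 out]
  6: a→0  d→6  tau→0  tau→1  [4 out]
witness 1: tau·a

Answer: DEADLOCK at state 1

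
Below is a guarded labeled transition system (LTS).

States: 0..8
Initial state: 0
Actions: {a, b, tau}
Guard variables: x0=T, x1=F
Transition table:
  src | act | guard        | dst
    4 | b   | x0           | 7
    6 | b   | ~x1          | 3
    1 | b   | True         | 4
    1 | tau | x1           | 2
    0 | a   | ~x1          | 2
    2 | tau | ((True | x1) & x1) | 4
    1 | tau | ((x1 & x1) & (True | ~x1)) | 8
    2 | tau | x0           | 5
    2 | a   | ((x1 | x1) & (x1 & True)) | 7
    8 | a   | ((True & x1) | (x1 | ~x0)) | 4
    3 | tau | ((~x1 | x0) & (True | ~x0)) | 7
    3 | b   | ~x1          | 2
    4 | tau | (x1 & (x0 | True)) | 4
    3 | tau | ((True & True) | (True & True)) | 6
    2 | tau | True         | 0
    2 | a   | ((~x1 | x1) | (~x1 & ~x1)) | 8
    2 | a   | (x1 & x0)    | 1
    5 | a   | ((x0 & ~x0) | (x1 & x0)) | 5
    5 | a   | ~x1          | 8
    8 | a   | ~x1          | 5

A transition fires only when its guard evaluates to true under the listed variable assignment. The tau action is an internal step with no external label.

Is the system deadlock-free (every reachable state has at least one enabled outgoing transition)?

Reachable = {0,2,5,8}
  0: a→2  [1 out]
  2: a→8  tau→0  tau→5  [3 out]
  5: a→8  [1 out]
  8: a→5  [1 out]

Answer: DEADLOCK-FREE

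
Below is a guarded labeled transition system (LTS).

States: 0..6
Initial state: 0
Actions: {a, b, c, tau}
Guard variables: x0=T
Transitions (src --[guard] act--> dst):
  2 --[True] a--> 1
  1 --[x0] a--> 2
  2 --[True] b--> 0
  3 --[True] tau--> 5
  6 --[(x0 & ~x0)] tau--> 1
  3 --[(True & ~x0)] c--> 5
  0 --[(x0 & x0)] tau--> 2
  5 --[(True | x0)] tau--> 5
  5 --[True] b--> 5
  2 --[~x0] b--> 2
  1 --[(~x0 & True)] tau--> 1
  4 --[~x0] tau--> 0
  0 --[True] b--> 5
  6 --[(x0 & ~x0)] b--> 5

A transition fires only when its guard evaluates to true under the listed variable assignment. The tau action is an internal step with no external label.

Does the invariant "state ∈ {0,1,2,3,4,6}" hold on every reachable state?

Inv-set: {0,1,2,3,4,6}
Reach set: {0,1,2,5}
  0: safe
  1: safe
  2: safe
  5: outside
reach 5 via b — violates

Answer: INVARIANT VIOLATED at state 5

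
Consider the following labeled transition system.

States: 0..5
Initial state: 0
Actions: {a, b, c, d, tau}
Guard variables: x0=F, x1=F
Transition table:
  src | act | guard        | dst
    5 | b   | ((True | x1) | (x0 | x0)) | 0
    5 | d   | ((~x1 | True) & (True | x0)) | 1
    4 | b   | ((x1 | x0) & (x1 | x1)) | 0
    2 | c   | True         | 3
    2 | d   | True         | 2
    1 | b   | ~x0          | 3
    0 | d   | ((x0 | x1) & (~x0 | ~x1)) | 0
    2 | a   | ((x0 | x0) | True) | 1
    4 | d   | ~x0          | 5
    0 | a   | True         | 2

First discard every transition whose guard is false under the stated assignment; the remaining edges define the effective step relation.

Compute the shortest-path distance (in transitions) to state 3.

Answer: 2

Analysis:
Layered search for 3:
  depth 0: {0}
  depth 1: {2}
  depth 2: {1,3}
first hit 3 at d=2 via a·c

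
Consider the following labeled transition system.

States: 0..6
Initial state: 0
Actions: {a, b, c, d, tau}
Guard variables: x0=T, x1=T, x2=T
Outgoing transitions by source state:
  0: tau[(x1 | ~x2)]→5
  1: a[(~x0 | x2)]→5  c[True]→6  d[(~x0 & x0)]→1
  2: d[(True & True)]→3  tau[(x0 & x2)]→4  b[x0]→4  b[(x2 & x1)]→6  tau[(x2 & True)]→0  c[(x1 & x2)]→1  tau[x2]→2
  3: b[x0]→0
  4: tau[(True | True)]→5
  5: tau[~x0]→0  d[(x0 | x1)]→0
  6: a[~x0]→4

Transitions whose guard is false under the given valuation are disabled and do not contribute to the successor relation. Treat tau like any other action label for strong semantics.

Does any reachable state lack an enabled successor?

Reach set: {0,5}
  0: tau→5  [1 out]
  5: d→0  [1 out]

Answer: DEADLOCK-FREE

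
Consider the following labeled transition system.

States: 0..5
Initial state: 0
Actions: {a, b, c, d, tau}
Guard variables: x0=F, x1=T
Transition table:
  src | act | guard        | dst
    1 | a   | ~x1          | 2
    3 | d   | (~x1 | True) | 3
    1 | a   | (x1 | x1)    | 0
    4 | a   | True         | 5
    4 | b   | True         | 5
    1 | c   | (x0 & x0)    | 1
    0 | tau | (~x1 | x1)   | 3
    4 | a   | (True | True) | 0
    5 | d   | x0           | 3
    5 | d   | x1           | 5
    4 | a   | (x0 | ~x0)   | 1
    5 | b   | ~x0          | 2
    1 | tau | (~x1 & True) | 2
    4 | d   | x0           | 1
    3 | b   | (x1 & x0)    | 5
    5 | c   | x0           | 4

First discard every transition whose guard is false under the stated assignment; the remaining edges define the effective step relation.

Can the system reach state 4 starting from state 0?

Answer: UNREACHABLE

Trace:
Guard filter leaves 9 enabled edge(s).
depth 0: {0}
depth 1: {3}  now seen {0,3}
Reach set: {0,3}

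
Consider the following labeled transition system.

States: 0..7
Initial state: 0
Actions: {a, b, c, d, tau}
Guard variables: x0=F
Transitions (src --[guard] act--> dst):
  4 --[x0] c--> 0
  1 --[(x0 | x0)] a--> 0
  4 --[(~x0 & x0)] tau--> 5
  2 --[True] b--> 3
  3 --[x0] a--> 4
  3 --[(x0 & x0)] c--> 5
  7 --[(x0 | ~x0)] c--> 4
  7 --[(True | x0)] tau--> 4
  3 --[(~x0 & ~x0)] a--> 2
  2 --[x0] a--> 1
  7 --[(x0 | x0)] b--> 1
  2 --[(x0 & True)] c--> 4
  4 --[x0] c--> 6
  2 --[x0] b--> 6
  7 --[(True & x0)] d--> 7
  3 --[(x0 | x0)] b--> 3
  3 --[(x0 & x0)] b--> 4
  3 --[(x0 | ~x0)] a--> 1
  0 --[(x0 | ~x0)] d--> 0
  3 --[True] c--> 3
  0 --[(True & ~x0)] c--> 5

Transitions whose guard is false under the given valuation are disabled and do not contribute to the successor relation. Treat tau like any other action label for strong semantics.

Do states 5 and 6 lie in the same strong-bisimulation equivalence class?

Refine partition for ~:
  π0 = {{0,1,2,3,4,5,6,7}}
  π1 = {{0},{1,4,5,6},{2},{3},{7}}
stable after 2 split(s): 5 block(s)
class of 5: {1,4,5,6}; class of 6: {1,4,5,6}

Answer: BISIMILAR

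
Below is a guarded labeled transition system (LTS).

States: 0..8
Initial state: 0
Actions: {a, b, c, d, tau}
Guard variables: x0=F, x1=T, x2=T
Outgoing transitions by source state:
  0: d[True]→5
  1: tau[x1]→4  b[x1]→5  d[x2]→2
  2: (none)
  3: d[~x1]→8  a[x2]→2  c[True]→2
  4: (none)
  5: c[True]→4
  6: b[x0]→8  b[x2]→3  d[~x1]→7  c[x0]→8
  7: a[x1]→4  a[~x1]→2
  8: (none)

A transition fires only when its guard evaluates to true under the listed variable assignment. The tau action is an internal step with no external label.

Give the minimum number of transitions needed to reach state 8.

Answer: UNREACHABLE

Analysis:
Layered search for 8:
  depth 0: {0}
  depth 1: {5}
  depth 2: {4}
8 never appears.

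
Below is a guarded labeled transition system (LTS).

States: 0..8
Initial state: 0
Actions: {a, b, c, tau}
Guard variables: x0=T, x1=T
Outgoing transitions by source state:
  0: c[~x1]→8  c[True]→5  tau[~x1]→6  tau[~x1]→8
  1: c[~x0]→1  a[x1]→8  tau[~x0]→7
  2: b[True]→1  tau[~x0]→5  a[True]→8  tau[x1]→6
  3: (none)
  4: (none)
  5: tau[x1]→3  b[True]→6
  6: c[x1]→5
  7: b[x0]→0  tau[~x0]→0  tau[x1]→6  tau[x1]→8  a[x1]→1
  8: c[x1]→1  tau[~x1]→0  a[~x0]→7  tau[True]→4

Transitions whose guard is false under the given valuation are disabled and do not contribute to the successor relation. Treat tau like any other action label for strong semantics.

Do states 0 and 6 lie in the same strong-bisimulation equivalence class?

Answer: BISIMILAR

Trace:
Refine partition for ~:
  π0 = {{0,1,2,3,4,5,6,7,8}}
  π1 = {{0,6},{1},{2,7},{3,4},{5},{8}}
  π2 = {{0,6},{1},{2},{3,4},{5},{7},{8}}
stable after 3 split(s): 7 block(s)
[0]={0,6}  [6]={0,6}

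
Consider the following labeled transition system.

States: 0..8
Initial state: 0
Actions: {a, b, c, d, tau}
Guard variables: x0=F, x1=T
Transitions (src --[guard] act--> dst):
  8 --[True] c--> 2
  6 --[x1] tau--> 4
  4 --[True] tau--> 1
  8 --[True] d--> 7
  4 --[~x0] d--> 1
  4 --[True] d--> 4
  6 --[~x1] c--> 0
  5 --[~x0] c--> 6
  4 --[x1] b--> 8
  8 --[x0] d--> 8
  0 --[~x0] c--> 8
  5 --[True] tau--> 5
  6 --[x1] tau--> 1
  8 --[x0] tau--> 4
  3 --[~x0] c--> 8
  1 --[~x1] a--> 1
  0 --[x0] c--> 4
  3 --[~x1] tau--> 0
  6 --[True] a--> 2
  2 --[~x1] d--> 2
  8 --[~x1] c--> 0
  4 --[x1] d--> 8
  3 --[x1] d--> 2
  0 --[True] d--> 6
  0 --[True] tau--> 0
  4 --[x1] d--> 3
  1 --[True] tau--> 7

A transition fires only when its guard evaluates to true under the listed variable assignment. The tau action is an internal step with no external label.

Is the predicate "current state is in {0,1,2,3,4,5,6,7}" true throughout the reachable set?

Answer: INVARIANT VIOLATED at state 8

Working:
Safe = {0,1,2,3,4,5,6,7}
R = {0,1,2,3,4,6,7,8}
  0: ✓
  1: ✓
  2: ✓
  3: ✓
  4: ✓
  6: ✓
  7: ✓
  8: VIOLATES
counterexample path to 8: c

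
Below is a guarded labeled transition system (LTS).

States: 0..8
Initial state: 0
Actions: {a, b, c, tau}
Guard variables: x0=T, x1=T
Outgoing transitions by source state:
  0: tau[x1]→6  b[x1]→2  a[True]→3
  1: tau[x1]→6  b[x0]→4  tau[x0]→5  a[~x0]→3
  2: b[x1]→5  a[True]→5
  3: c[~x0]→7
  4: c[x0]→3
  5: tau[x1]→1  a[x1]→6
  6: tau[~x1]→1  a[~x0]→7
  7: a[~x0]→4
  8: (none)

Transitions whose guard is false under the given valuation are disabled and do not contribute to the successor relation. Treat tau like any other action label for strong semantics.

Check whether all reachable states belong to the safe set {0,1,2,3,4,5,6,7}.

Answer: INVARIANT HOLDS

Trace:
Safe = {0,1,2,3,4,5,6,7}
Reachable = {0,1,2,3,4,5,6}
  0: ok
  1: ok
  2: ok
  3: ok
  4: ok
  5: ok
  6: ok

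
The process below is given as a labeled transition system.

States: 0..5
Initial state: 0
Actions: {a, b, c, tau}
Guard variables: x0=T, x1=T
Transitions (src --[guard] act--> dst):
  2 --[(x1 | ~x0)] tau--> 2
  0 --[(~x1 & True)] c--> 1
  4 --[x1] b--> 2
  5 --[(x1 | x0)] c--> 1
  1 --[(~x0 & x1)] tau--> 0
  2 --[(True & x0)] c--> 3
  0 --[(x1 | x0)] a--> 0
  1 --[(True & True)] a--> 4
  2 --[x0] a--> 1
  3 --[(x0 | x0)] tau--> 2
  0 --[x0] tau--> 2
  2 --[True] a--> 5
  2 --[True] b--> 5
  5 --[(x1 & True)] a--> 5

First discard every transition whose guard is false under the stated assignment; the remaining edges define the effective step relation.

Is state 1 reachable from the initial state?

Answer: REACHABLE

Working:
After dropping false guards: 12 live edges.
L0 = {0}
L1 = {2}  cumulative {0,2}
L2 = {1,3,5}  cumulative {0,1,2,3,5}
L3 = {4}  cumulative {0,1,2,3,4,5}
Reachable = {0,1,2,3,4,5}
trace reaching 1: tau·a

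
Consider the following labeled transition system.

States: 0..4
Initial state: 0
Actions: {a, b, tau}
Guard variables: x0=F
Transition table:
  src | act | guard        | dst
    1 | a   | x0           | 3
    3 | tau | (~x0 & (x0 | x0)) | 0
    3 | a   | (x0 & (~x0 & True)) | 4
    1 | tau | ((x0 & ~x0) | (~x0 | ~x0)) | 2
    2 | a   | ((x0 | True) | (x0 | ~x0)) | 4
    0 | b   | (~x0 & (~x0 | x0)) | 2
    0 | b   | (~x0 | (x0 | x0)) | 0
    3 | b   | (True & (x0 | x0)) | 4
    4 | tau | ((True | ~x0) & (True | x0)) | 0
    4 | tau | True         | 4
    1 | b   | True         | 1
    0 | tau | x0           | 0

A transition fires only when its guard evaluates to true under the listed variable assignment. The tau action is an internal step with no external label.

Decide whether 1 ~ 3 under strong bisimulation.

Answer: NOT BISIMILAR

Analysis:
Bisimulation quotient by refinement:
  π0 = {{0,1,2,3,4}}
  π1 = {{0},{1},{2},{3},{4}}
5 equivalence class(es) (converged in 2)
[1]={1}  [3]={3}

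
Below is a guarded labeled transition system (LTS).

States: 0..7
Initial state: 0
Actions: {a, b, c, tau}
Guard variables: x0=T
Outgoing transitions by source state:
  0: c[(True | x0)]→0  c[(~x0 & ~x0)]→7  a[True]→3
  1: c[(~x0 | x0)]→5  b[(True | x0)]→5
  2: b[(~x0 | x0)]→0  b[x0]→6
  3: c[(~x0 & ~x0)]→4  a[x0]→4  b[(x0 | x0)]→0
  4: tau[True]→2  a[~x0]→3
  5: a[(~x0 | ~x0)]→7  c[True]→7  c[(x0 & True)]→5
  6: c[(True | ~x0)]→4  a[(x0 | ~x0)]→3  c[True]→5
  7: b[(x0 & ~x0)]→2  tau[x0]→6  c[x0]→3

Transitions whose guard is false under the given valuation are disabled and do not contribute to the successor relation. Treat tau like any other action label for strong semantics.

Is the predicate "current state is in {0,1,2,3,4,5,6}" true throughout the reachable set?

Inv-set: {0,1,2,3,4,5,6}
Reach set: {0,2,3,4,5,6,7}
  0: ok
  2: ok
  3: ok
  4: ok
  5: ok
  6: ok
  7: outside
reach 7 via a·a·tau·b·c·c — violates

Answer: INVARIANT VIOLATED at state 7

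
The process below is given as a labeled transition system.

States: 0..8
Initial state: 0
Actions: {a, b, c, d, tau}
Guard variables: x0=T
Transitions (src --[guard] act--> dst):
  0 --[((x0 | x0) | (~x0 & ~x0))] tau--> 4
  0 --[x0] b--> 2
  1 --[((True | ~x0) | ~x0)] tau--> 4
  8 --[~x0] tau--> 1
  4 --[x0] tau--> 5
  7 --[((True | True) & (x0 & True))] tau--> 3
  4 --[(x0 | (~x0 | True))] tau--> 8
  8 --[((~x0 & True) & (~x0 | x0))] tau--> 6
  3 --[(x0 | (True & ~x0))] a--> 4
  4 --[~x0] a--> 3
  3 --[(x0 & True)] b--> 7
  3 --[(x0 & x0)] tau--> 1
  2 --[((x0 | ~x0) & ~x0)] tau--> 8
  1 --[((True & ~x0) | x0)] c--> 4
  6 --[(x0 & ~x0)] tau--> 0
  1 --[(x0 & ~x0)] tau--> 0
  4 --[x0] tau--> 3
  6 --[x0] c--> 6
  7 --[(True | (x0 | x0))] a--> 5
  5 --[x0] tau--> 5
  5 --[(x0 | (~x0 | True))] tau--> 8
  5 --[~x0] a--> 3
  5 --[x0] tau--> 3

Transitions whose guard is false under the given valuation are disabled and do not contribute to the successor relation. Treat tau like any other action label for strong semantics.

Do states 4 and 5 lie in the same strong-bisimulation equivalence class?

Compute ~ classes (split until stable):
  round 0: {{0,1,2,3,4,5,6,7,8}}
  round 1: {{0},{1},{2,8},{3},{4,5},{6},{7}}
Fixed point at round 2; 7 class(es).
class of 4: {4,5}; class of 5: {4,5}

Answer: BISIMILAR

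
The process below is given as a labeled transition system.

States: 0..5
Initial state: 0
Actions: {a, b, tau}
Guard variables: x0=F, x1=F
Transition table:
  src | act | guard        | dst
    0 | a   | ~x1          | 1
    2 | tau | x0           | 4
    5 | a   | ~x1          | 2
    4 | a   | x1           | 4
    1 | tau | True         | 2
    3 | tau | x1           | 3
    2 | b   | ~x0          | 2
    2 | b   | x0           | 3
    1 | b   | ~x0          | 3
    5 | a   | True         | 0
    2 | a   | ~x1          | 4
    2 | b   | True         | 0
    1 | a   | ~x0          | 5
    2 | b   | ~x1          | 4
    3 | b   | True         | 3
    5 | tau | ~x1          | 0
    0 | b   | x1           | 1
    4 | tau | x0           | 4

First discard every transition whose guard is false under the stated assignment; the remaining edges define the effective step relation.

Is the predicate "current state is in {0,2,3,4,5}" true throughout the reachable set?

Allowed set {0,2,3,4,5}
R = {0,1,2,3,4,5}
  0: safe
  1: VIOLATES
  2: safe
  3: safe
  4: safe
  5: safe
witness against invariant: a → 1

Answer: INVARIANT VIOLATED at state 1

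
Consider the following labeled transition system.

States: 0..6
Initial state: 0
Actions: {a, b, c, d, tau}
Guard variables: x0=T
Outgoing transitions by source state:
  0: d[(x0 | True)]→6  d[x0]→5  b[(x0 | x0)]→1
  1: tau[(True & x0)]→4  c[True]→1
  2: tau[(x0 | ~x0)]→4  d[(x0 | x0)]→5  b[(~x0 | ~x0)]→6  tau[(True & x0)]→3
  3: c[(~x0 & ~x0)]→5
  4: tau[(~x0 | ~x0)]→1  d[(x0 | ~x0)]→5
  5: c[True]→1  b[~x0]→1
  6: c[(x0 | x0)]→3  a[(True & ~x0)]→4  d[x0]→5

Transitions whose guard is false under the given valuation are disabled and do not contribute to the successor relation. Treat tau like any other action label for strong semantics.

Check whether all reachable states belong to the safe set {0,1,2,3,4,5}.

Answer: INVARIANT VIOLATED at state 6

Working:
Inv-set: {0,1,2,3,4,5}
R = {0,1,3,4,5,6}
  0: safe
  1: safe
  3: safe
  4: safe
  5: safe
  6: outside
counterexample path to 6: d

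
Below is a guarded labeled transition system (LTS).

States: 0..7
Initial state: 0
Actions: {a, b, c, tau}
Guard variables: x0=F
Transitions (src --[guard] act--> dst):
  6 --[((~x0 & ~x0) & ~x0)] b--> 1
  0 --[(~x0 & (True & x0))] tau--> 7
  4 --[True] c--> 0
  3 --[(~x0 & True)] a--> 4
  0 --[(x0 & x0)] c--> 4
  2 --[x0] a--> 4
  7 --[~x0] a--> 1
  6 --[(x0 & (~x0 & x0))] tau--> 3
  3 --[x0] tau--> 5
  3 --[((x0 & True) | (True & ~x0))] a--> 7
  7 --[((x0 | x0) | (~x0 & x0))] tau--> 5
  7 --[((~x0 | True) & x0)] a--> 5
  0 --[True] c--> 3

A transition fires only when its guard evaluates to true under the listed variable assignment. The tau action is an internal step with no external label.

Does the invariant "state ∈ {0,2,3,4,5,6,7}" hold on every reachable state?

Allowed set {0,2,3,4,5,6,7}
Reach set: {0,1,3,4,7}
  0: ✓
  1: VIOLATES
  3: ✓
  4: ✓
  7: ✓
counterexample path to 1: c·a·a

Answer: INVARIANT VIOLATED at state 1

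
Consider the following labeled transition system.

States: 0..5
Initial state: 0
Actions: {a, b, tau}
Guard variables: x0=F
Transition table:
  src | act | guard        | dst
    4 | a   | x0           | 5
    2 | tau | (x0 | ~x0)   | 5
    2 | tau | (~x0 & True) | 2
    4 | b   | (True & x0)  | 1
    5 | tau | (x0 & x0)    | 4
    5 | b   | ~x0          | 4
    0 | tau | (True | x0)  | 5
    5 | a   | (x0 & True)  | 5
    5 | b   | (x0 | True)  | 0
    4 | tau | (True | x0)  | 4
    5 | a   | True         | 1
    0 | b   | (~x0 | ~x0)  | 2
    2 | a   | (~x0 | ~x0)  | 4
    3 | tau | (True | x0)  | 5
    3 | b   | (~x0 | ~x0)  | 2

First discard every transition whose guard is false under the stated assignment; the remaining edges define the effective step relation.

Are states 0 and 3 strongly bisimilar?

Answer: BISIMILAR

Working:
Refine partition for ~:
  π0 = {{0,1,2,3,4,5}}
  π1 = {{0,3},{1},{2},{4},{5}}
5 equivalence class(es) (converged in 2)
[0]={0,3}  [3]={0,3}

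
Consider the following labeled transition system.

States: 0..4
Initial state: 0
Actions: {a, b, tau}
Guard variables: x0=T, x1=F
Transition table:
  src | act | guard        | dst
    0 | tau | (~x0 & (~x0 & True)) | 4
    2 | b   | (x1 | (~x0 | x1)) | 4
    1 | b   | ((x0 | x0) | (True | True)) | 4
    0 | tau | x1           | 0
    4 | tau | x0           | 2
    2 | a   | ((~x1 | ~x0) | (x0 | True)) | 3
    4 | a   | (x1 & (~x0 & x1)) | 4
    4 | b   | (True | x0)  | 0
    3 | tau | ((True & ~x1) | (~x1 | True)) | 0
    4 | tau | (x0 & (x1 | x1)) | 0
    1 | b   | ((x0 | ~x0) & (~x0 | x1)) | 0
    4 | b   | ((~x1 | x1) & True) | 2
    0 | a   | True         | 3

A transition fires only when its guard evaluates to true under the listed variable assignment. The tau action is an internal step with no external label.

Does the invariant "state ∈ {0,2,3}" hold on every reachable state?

Answer: INVARIANT HOLDS

Working:
Allowed set {0,2,3}
Reachable = {0,3}
  0: safe
  3: safe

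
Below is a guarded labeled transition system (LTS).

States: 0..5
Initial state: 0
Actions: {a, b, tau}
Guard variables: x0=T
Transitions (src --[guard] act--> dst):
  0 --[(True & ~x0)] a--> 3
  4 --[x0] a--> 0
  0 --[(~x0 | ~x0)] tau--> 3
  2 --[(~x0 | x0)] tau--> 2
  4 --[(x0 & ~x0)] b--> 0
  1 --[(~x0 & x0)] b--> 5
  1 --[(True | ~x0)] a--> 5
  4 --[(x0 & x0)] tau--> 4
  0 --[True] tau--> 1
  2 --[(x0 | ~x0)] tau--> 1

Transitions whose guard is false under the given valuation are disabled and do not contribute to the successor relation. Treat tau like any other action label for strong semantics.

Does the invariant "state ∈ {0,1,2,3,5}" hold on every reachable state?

Inv-set: {0,1,2,3,5}
Reachable = {0,1,5}
  0: ok
  1: ok
  5: ok

Answer: INVARIANT HOLDS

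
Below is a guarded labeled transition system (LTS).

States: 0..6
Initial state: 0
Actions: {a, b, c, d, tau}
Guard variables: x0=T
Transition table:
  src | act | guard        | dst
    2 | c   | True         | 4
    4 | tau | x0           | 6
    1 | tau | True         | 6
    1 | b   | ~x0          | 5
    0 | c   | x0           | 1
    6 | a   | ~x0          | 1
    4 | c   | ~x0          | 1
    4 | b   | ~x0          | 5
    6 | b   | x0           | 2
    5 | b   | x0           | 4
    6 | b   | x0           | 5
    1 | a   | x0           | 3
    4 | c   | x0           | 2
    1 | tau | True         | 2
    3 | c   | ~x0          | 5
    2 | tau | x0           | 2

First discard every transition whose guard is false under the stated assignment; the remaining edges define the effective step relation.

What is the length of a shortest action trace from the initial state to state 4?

BFS to 4:
  depth 0: {0}
  depth 1: {1}
  depth 2: {2,3,6}
  depth 3: {4,5}
depth(4)=3, e.g. c·tau·c

Answer: 3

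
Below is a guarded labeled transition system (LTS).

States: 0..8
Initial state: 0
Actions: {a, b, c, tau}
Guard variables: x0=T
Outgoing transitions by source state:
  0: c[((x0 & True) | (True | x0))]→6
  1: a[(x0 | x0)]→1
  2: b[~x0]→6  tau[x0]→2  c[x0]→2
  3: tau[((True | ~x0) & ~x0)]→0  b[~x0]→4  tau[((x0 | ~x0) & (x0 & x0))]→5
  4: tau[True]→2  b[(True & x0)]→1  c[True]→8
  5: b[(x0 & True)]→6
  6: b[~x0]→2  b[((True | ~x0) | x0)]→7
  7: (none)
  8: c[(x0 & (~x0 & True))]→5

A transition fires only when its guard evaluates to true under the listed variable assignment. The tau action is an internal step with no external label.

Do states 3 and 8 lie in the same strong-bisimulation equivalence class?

Answer: NOT BISIMILAR

Analysis:
Bisimulation quotient by refinement:
  π0 = {{0,1,2,3,4,5,6,7,8}}
  π1 = {{0},{1},{2},{3},{4},{5,6},{7,8}}
  π2 = {{0},{1},{2},{3},{4},{5},{6},{7,8}}
Fixed point at round 3; 8 class(es).
3∈{3}, 8∈{7,8}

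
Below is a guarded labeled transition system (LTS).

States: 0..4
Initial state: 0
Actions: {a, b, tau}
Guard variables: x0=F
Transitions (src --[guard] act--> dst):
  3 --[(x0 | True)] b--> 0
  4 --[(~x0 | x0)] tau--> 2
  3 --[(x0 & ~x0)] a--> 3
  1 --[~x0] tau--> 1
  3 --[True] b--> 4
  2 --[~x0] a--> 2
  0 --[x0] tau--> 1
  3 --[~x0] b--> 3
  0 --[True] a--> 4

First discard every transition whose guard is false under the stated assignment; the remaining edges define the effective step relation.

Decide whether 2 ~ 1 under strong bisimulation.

Answer: NOT BISIMILAR

Trace:
Compute ~ classes (split until stable):
  π0 = {{0,1,2,3,4}}
  π1 = {{0,2},{1,4},{3}}
  π2 = {{0},{1},{2},{3},{4}}
5 equivalence class(es) (converged in 3)
2∈{2}, 1∈{1}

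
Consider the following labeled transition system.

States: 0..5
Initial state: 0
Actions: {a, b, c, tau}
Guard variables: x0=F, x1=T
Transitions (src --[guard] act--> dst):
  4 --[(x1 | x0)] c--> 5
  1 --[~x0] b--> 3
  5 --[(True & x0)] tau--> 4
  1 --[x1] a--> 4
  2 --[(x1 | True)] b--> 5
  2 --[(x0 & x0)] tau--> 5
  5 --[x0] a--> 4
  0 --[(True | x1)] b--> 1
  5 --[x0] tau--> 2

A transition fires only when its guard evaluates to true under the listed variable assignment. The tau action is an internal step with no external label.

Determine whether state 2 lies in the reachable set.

5 transition(s) survive guard evaluation.
Layer 0: {0}
Layer 1: {1}  cumulative {0,1}
Layer 2: {3,4}  cumulative {0,1,3,4}
Layer 3: {5}  cumulative {0,1,3,4,5}
Reach set: {0,1,3,4,5}

Answer: UNREACHABLE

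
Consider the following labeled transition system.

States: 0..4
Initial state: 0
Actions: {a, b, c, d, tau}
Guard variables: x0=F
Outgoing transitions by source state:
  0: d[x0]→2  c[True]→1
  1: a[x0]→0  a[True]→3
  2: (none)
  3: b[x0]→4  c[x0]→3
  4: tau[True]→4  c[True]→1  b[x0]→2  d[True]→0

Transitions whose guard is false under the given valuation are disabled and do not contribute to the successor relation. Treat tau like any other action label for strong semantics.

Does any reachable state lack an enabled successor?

Answer: DEADLOCK at state 3

Analysis:
R = {0,1,3}
  0: c→1  [deg 1]
  1: a→3  [deg 1]
  3: ∅  [no exit]
Path to 3: c·a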